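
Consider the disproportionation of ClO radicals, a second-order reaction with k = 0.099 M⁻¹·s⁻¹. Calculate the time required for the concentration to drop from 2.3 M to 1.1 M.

4.791 s

Step 1: For second-order: t = (1/[ClO] - 1/[ClO]₀)/k
Step 2: t = (1/1.1 - 1/2.3)/0.099
Step 3: t = (0.9091 - 0.4348)/0.099
Step 4: t = 0.4743/0.099 = 4.791 s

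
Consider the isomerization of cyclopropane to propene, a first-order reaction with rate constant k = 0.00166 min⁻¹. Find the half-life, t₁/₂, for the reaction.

417.6 min

Step 1: For a first-order reaction, t₁/₂ = ln(2)/k
Step 2: t₁/₂ = ln(2)/0.00166
Step 3: t₁/₂ = 0.6931/0.00166 = 417.6 min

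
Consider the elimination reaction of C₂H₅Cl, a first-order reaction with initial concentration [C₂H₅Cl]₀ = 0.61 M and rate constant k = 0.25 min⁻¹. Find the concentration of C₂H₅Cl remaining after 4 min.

0.2244 M

Step 1: For a first-order reaction: [C₂H₅Cl] = [C₂H₅Cl]₀ × e^(-kt)
Step 2: [C₂H₅Cl] = 0.61 × e^(-0.25 × 4)
Step 3: [C₂H₅Cl] = 0.61 × e^(-1)
Step 4: [C₂H₅Cl] = 0.61 × 0.367879 = 0.2244 M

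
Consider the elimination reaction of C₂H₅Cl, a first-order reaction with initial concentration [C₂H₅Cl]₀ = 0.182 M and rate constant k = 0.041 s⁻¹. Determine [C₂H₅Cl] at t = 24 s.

0.06803 M

Step 1: For a first-order reaction: [C₂H₅Cl] = [C₂H₅Cl]₀ × e^(-kt)
Step 2: [C₂H₅Cl] = 0.182 × e^(-0.041 × 24)
Step 3: [C₂H₅Cl] = 0.182 × e^(-0.984)
Step 4: [C₂H₅Cl] = 0.182 × 0.373813 = 0.06803 M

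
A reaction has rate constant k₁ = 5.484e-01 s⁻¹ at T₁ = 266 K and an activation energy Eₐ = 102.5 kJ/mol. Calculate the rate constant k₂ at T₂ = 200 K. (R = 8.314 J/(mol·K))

1.249e-07 s⁻¹

Step 1: Use the two-temperature Arrhenius form: ln(k₂/k₁) = -Eₐ/R × (1/T₂ - 1/T₁)
Step 2: Convert Eₐ to J/mol: 102.5 kJ/mol = 102500 J/mol
Step 3: 1/T₂ - 1/T₁ = 1/200 - 1/266 = 1.240602e-03 K⁻¹
Step 4: ln(k₂/k₁) = -102500/8.314 × 1.240602e-03 = -15.29489
Step 5: k₂ = k₁ × exp(-15.29489) = 5.484e-01 × 2.27779e-07 = 1.249e-07 s⁻¹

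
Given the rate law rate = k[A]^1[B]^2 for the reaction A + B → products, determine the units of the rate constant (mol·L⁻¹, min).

(mol·L⁻¹)⁻²·min⁻¹

Step 1: Overall order = 1 + 2 = 3.
Step 2: rate has units mol·L⁻¹·min⁻¹; [A]^1[B]^2 has units (mol·L⁻¹)^3.
Step 3: k = rate/([A]^1[B]^2), so units of k = (mol·L⁻¹)^(1-3)·min⁻¹ = (mol·L⁻¹)⁻²·min⁻¹.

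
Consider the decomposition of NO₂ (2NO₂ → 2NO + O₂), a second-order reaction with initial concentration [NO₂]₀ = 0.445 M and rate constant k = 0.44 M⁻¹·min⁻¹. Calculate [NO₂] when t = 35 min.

0.05667 M

Step 1: For a second-order reaction: 1/[NO₂] = 1/[NO₂]₀ + kt
Step 2: 1/[NO₂] = 1/0.445 + 0.44 × 35
Step 3: 1/[NO₂] = 2.247 + 15.4 = 17.65
Step 4: [NO₂] = 1/17.65 = 0.05667 M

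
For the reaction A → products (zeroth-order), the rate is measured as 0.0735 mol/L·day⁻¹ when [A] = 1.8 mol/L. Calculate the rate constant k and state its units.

0.0735 mol/L·day⁻¹

Step 1: For a zeroth-order reaction, rate = k (independent of concentration).
Step 2: k = rate = 0.0735 mol/L·day⁻¹.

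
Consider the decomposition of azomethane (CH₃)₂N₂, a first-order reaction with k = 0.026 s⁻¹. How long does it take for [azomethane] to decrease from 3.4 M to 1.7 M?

26.66 s

Step 1: For first-order: t = ln([azomethane]₀/[azomethane])/k
Step 2: t = ln(3.4/1.7)/0.026
Step 3: t = ln(2)/0.026
Step 4: t = 0.6931/0.026 = 26.66 s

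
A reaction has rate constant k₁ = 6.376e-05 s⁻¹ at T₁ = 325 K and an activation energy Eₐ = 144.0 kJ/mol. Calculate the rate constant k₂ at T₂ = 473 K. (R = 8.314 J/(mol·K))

1.113e+03 s⁻¹

Step 1: Use the two-temperature Arrhenius form: ln(k₂/k₁) = -Eₐ/R × (1/T₂ - 1/T₁)
Step 2: Convert Eₐ to J/mol: 144.0 kJ/mol = 144000 J/mol
Step 3: 1/T₂ - 1/T₁ = 1/473 - 1/325 = -9.627582e-04 K⁻¹
Step 4: ln(k₂/k₁) = -144000/8.314 × -9.627582e-04 = 16.67515
Step 5: k₂ = k₁ × exp(16.67515) = 6.376e-05 × 1.74552e+07 = 1.113e+03 s⁻¹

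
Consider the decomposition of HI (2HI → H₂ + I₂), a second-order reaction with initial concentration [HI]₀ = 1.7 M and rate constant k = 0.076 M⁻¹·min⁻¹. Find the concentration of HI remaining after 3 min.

1.225 M

Step 1: For a second-order reaction: 1/[HI] = 1/[HI]₀ + kt
Step 2: 1/[HI] = 1/1.7 + 0.076 × 3
Step 3: 1/[HI] = 0.5882 + 0.228 = 0.8162
Step 4: [HI] = 1/0.8162 = 1.225 M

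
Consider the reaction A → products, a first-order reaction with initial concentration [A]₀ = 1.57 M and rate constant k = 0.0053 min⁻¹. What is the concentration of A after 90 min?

0.9744 M

Step 1: For a first-order reaction: [A] = [A]₀ × e^(-kt)
Step 2: [A] = 1.57 × e^(-0.0053 × 90)
Step 3: [A] = 1.57 × e^(-0.477)
Step 4: [A] = 1.57 × 0.620643 = 0.9744 M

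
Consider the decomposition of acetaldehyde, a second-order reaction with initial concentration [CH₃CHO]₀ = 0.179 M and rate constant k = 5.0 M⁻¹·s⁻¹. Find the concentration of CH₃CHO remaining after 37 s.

0.005247 M

Step 1: For a second-order reaction: 1/[CH₃CHO] = 1/[CH₃CHO]₀ + kt
Step 2: 1/[CH₃CHO] = 1/0.179 + 5.0 × 37
Step 3: 1/[CH₃CHO] = 5.587 + 185 = 190.6
Step 4: [CH₃CHO] = 1/190.6 = 0.005247 M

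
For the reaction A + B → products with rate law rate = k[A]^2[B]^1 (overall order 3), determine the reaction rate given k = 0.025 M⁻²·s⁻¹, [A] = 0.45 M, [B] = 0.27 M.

0.001367 M/s

Step 1: The rate law is rate = k[A]^2[B]^1, overall order = 2+1 = 3
Step 2: Substitute values: rate = 0.025 × (0.45)^2 × (0.27)^1
Step 3: rate = 0.025 × 0.2025 × 0.27 = 0.00136688 M/s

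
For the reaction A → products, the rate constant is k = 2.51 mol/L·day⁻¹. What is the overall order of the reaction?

zeroth order (0)

Step 1: The units of k for an nth-order reaction are (concentration)^(1-n)·(time)⁻¹.
Step 2: Here k has units mol/L·day⁻¹, so the concentration exponent is 1.
Step 3: 1 - n = 1 ⇒ n = 0. The reaction is zeroth order.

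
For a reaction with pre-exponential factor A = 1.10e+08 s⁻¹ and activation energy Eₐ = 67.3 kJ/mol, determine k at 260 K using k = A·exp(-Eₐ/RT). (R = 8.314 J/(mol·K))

3.31e-06 s⁻¹

Step 1: Use the Arrhenius equation: k = A × exp(-Eₐ/RT)
Step 2: Convert Eₐ to J/mol: 67.3 kJ/mol = 67300 J/mol
Step 3: Calculate the exponent: -Eₐ/(RT) = -67300/(8.314 × 260) = -31.13377
Step 4: k = 1.10e+08 × exp(-31.13377)
Step 5: k = 1.10e+08 × 3.01145e-14 = 3.3126e-06 s⁻¹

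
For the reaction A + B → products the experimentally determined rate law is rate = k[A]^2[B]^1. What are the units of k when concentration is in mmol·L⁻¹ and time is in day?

(mmol·L⁻¹)⁻²·day⁻¹

Step 1: Overall order = 2 + 1 = 3.
Step 2: rate has units mmol·L⁻¹·day⁻¹; [A]^2[B]^1 has units (mmol·L⁻¹)^3.
Step 3: k = rate/([A]^2[B]^1), so units of k = (mmol·L⁻¹)^(1-3)·day⁻¹ = (mmol·L⁻¹)⁻²·day⁻¹.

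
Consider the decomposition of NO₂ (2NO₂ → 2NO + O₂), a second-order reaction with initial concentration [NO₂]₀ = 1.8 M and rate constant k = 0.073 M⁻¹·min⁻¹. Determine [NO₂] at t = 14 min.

0.6339 M

Step 1: For a second-order reaction: 1/[NO₂] = 1/[NO₂]₀ + kt
Step 2: 1/[NO₂] = 1/1.8 + 0.073 × 14
Step 3: 1/[NO₂] = 0.5556 + 1.022 = 1.578
Step 4: [NO₂] = 1/1.578 = 0.6339 M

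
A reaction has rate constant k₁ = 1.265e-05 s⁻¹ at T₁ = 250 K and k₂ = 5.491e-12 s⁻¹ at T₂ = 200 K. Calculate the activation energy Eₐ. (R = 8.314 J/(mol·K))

121.8 kJ/mol

Step 1: Use the two-temperature Arrhenius form: ln(k₂/k₁) = -Eₐ/R × (1/T₂ - 1/T₁)
Step 2: ln(k₂/k₁) = ln(5.491e-12/1.265e-05) = ln(4.34071e-07) = -14.6501
Step 3: 1/T₂ - 1/T₁ = 1/200 - 1/250 = 1.000000e-03 K⁻¹
Step 4: Eₐ = -R × ln(k₂/k₁) / (1/T₂ - 1/T₁) = -8.314 × -14.6501 / 1.000000e-03
Step 5: Eₐ = 1.2180e+05 J/mol = 121.8 kJ/mol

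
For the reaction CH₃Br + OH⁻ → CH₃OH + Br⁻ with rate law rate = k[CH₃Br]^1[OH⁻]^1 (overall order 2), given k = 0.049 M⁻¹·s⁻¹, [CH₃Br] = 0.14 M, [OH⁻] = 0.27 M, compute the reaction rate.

0.001852 M/s

Step 1: The rate law is rate = k[CH₃Br]^1[OH⁻]^1, overall order = 1+1 = 2
Step 2: Substitute values: rate = 0.049 × (0.14)^1 × (0.27)^1
Step 3: rate = 0.049 × 0.14 × 0.27 = 0.0018522 M/s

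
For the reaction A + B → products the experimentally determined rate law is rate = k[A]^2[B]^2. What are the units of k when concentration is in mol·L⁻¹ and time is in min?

(mol·L⁻¹)⁻³·min⁻¹

Step 1: Overall order = 2 + 2 = 4.
Step 2: rate has units mol·L⁻¹·min⁻¹; [A]^2[B]^2 has units (mol·L⁻¹)^4.
Step 3: k = rate/([A]^2[B]^2), so units of k = (mol·L⁻¹)^(1-4)·min⁻¹ = (mol·L⁻¹)⁻³·min⁻¹.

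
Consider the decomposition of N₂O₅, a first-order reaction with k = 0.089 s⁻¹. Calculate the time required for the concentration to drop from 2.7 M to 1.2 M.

9.112 s

Step 1: For first-order: t = ln([N₂O₅]₀/[N₂O₅])/k
Step 2: t = ln(2.7/1.2)/0.089
Step 3: t = ln(2.25)/0.089
Step 4: t = 0.8109/0.089 = 9.112 s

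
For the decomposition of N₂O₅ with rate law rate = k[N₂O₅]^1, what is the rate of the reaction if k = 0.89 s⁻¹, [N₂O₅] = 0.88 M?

0.7832 M/s

Step 1: Identify the rate law: rate = k[N₂O₅]^1
Step 2: Substitute values: rate = 0.89 × (0.88)^1
Step 3: Calculate: rate = 0.89 × 0.88 = 0.7832 M/s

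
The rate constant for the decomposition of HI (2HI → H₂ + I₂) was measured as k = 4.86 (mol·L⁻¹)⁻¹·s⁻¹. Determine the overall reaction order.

second order (2)

Step 1: The units of k for an nth-order reaction are (concentration)^(1-n)·(time)⁻¹.
Step 2: Here k has units (mol·L⁻¹)⁻¹·s⁻¹, so the concentration exponent is -1.
Step 3: 1 - n = -1 ⇒ n = 2. The reaction is second order.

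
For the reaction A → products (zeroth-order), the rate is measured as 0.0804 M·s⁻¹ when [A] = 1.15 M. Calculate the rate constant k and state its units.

0.0804 M·s⁻¹

Step 1: For a zeroth-order reaction, rate = k (independent of concentration).
Step 2: k = rate = 0.0804 M·s⁻¹.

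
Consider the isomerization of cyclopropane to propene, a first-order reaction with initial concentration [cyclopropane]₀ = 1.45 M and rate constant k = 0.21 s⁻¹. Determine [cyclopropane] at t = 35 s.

0.0009318 M

Step 1: For a first-order reaction: [cyclopropane] = [cyclopropane]₀ × e^(-kt)
Step 2: [cyclopropane] = 1.45 × e^(-0.21 × 35)
Step 3: [cyclopropane] = 1.45 × e^(-7.35)
Step 4: [cyclopropane] = 1.45 × 0.000642592 = 0.0009318 M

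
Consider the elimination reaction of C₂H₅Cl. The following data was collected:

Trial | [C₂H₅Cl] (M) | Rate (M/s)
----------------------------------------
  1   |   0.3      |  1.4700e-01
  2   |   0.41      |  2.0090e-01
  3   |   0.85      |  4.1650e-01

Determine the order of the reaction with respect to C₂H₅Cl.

first order (1)

Step 1: Compare trials to find order n where rate₂/rate₁ = ([C₂H₅Cl]₂/[C₂H₅Cl]₁)^n
Step 2: rate₂/rate₁ = 2.0090e-01/1.4700e-01 = 1.367
Step 3: [C₂H₅Cl]₂/[C₂H₅Cl]₁ = 0.41/0.3 = 1.367
Step 4: n = ln(1.367)/ln(1.367) = 1.00 ≈ 1
Step 5: The reaction is first order in C₂H₅Cl.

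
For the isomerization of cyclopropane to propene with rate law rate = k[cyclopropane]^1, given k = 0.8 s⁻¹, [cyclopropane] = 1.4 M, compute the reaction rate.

1.12 M/s

Step 1: Identify the rate law: rate = k[cyclopropane]^1
Step 2: Substitute values: rate = 0.8 × (1.4)^1
Step 3: Calculate: rate = 0.8 × 1.4 = 1.12 M/s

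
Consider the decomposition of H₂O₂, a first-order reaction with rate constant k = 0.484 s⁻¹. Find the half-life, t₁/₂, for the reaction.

1.432 s

Step 1: For a first-order reaction, t₁/₂ = ln(2)/k
Step 2: t₁/₂ = ln(2)/0.484
Step 3: t₁/₂ = 0.6931/0.484 = 1.432 s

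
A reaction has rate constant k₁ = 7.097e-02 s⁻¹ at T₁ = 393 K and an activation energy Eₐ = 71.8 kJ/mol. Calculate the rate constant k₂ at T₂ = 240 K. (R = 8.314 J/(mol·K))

5.849e-08 s⁻¹

Step 1: Use the two-temperature Arrhenius form: ln(k₂/k₁) = -Eₐ/R × (1/T₂ - 1/T₁)
Step 2: Convert Eₐ to J/mol: 71.8 kJ/mol = 71800 J/mol
Step 3: 1/T₂ - 1/T₁ = 1/240 - 1/393 = 1.622137e-03 K⁻¹
Step 4: ln(k₂/k₁) = -71800/8.314 × 1.622137e-03 = -14.00883
Step 5: k₂ = k₁ × exp(-14.00883) = 7.097e-02 × 8.24219e-07 = 5.849e-08 s⁻¹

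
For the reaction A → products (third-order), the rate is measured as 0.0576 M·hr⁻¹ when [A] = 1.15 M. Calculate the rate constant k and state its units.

0.03787 M⁻²·hr⁻¹

Step 1: rate = k[A]^3, so k = rate / [A]^3.
Step 2: k = 0.0576 / (1.15)^3 = 0.0576 / 1.521.
Step 3: k = 0.03787 M⁻²·hr⁻¹.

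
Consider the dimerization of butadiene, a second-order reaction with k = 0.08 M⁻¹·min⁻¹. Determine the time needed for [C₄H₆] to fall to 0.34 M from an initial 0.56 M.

14.44 min

Step 1: For second-order: t = (1/[C₄H₆] - 1/[C₄H₆]₀)/k
Step 2: t = (1/0.34 - 1/0.56)/0.08
Step 3: t = (2.941 - 1.786)/0.08
Step 4: t = 1.155/0.08 = 14.44 min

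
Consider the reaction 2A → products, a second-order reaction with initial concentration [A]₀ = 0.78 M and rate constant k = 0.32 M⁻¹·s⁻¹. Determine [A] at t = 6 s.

0.3123 M

Step 1: For a second-order reaction: 1/[A] = 1/[A]₀ + kt
Step 2: 1/[A] = 1/0.78 + 0.32 × 6
Step 3: 1/[A] = 1.282 + 1.92 = 3.202
Step 4: [A] = 1/3.202 = 0.3123 M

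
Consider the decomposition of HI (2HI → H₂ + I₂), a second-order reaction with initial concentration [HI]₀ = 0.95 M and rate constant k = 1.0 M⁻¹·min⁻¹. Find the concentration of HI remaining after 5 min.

0.1652 M

Step 1: For a second-order reaction: 1/[HI] = 1/[HI]₀ + kt
Step 2: 1/[HI] = 1/0.95 + 1.0 × 5
Step 3: 1/[HI] = 1.053 + 5 = 6.053
Step 4: [HI] = 1/6.053 = 0.1652 M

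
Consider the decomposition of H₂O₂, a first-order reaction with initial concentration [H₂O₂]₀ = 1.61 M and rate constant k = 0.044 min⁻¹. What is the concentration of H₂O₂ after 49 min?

0.1864 M

Step 1: For a first-order reaction: [H₂O₂] = [H₂O₂]₀ × e^(-kt)
Step 2: [H₂O₂] = 1.61 × e^(-0.044 × 49)
Step 3: [H₂O₂] = 1.61 × e^(-2.156)
Step 4: [H₂O₂] = 1.61 × 0.115787 = 0.1864 M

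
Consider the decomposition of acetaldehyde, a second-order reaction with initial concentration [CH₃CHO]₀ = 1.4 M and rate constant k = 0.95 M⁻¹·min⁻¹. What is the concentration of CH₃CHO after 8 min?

0.1203 M

Step 1: For a second-order reaction: 1/[CH₃CHO] = 1/[CH₃CHO]₀ + kt
Step 2: 1/[CH₃CHO] = 1/1.4 + 0.95 × 8
Step 3: 1/[CH₃CHO] = 0.7143 + 7.6 = 8.314
Step 4: [CH₃CHO] = 1/8.314 = 0.1203 M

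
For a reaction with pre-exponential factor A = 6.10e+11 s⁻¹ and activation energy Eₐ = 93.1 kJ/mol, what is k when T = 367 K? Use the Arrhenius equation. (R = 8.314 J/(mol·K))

3.42e-02 s⁻¹

Step 1: Use the Arrhenius equation: k = A × exp(-Eₐ/RT)
Step 2: Convert Eₐ to J/mol: 93.1 kJ/mol = 93100 J/mol
Step 3: Calculate the exponent: -Eₐ/(RT) = -93100/(8.314 × 367) = -30.51221
Step 4: k = 6.10e+11 × exp(-30.51221)
Step 5: k = 6.10e+11 × 5.60681e-14 = 3.4202e-02 s⁻¹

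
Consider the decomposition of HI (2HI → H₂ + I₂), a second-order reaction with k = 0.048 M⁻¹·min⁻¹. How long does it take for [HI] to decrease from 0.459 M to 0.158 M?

86.47 min

Step 1: For second-order: t = (1/[HI] - 1/[HI]₀)/k
Step 2: t = (1/0.158 - 1/0.459)/0.048
Step 3: t = (6.329 - 2.179)/0.048
Step 4: t = 4.15/0.048 = 86.47 min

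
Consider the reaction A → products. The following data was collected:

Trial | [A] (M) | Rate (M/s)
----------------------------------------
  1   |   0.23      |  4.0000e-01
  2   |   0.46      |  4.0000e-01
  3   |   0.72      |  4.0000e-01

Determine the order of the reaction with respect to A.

zeroth order (0)

Step 1: Compare trials - when concentration changes, rate stays constant.
Step 2: rate₂/rate₁ = 4.0000e-01/4.0000e-01 = 1
Step 3: [A]₂/[A]₁ = 0.46/0.23 = 2
Step 4: Since rate ratio ≈ (conc ratio)^0, the reaction is zeroth order.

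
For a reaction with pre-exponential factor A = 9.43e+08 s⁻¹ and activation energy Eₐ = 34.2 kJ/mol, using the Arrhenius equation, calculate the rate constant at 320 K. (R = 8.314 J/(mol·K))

2.46e+03 s⁻¹

Step 1: Use the Arrhenius equation: k = A × exp(-Eₐ/RT)
Step 2: Convert Eₐ to J/mol: 34.2 kJ/mol = 34200 J/mol
Step 3: Calculate the exponent: -Eₐ/(RT) = -34200/(8.314 × 320) = -12.85482
Step 4: k = 9.43e+08 × exp(-12.85482)
Step 5: k = 9.43e+08 × 2.61350e-06 = 2.4645e+03 s⁻¹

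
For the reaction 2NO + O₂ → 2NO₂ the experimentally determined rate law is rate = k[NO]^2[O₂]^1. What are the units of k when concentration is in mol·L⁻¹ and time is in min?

(mol·L⁻¹)⁻²·min⁻¹

Step 1: Overall order = 2 + 1 = 3.
Step 2: rate has units mol·L⁻¹·min⁻¹; [NO]^2[O₂]^1 has units (mol·L⁻¹)^3.
Step 3: k = rate/([NO]^2[O₂]^1), so units of k = (mol·L⁻¹)^(1-3)·min⁻¹ = (mol·L⁻¹)⁻²·min⁻¹.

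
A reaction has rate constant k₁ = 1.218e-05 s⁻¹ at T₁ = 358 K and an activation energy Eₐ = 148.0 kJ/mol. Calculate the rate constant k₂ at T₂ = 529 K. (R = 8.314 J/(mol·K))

1.165e+02 s⁻¹

Step 1: Use the two-temperature Arrhenius form: ln(k₂/k₁) = -Eₐ/R × (1/T₂ - 1/T₁)
Step 2: Convert Eₐ to J/mol: 148.0 kJ/mol = 148000 J/mol
Step 3: 1/T₂ - 1/T₁ = 1/529 - 1/358 = -9.029369e-04 K⁻¹
Step 4: ln(k₂/k₁) = -148000/8.314 × -9.029369e-04 = 16.07345
Step 5: k₂ = k₁ × exp(16.07345) = 1.218e-05 × 9.56336e+06 = 1.165e+02 s⁻¹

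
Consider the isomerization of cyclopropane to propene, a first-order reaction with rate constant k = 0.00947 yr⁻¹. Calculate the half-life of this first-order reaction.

73.19 yr

Step 1: For a first-order reaction, t₁/₂ = ln(2)/k
Step 2: t₁/₂ = ln(2)/0.00947
Step 3: t₁/₂ = 0.6931/0.00947 = 73.19 yr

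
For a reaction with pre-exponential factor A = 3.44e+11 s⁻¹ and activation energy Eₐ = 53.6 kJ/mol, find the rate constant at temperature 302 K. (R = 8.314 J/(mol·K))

1.84e+02 s⁻¹

Step 1: Use the Arrhenius equation: k = A × exp(-Eₐ/RT)
Step 2: Convert Eₐ to J/mol: 53.6 kJ/mol = 53600 J/mol
Step 3: Calculate the exponent: -Eₐ/(RT) = -53600/(8.314 × 302) = -21.34754
Step 4: k = 3.44e+11 × exp(-21.34754)
Step 5: k = 3.44e+11 × 5.35650e-10 = 1.8426e+02 s⁻¹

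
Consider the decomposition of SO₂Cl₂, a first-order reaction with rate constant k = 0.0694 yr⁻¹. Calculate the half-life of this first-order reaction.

9.988 yr

Step 1: For a first-order reaction, t₁/₂ = ln(2)/k
Step 2: t₁/₂ = ln(2)/0.0694
Step 3: t₁/₂ = 0.6931/0.0694 = 9.988 yr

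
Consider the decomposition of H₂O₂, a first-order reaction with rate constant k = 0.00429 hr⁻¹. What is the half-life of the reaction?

161.6 hr

Step 1: For a first-order reaction, t₁/₂ = ln(2)/k
Step 2: t₁/₂ = ln(2)/0.00429
Step 3: t₁/₂ = 0.6931/0.00429 = 161.6 hr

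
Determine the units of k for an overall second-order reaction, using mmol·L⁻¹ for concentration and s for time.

(mmol·L⁻¹)⁻¹·s⁻¹

Step 1: For overall order n, rate = k × (concentration)^n.
Step 2: Rate has units mmol·L⁻¹·s⁻¹; concentration term has units (mmol·L⁻¹)^2.
Step 3: k = rate / (concentration)^n, so units of k = (mmol·L⁻¹)^(1-2)·s⁻¹ = (mmol·L⁻¹)⁻¹·s⁻¹.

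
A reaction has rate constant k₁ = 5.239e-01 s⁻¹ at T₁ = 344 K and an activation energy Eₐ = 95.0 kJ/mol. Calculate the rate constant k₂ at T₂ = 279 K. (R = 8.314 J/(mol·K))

2.282e-04 s⁻¹

Step 1: Use the two-temperature Arrhenius form: ln(k₂/k₁) = -Eₐ/R × (1/T₂ - 1/T₁)
Step 2: Convert Eₐ to J/mol: 95.0 kJ/mol = 95000 J/mol
Step 3: 1/T₂ - 1/T₁ = 1/279 - 1/344 = 6.772526e-04 K⁻¹
Step 4: ln(k₂/k₁) = -95000/8.314 × 6.772526e-04 = -7.73863
Step 5: k₂ = k₁ × exp(-7.73863) = 5.239e-01 × 4.35668e-04 = 2.282e-04 s⁻¹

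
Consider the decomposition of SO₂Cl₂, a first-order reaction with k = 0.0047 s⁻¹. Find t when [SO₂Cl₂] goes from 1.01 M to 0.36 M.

219.5 s

Step 1: For first-order: t = ln([SO₂Cl₂]₀/[SO₂Cl₂])/k
Step 2: t = ln(1.01/0.36)/0.0047
Step 3: t = ln(2.806)/0.0047
Step 4: t = 1.032/0.0047 = 219.5 s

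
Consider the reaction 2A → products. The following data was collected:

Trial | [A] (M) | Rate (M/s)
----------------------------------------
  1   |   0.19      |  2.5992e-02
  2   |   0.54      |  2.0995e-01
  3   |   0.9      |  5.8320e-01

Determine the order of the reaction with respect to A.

second order (2)

Step 1: Compare trials to find order n where rate₂/rate₁ = ([A]₂/[A]₁)^n
Step 2: rate₂/rate₁ = 2.0995e-01/2.5992e-02 = 8.078
Step 3: [A]₂/[A]₁ = 0.54/0.19 = 2.842
Step 4: n = ln(8.078)/ln(2.842) = 2.00 ≈ 2
Step 5: The reaction is second order in A.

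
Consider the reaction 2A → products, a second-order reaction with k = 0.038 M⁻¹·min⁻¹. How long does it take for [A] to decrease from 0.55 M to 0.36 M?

25.25 min

Step 1: For second-order: t = (1/[A] - 1/[A]₀)/k
Step 2: t = (1/0.36 - 1/0.55)/0.038
Step 3: t = (2.778 - 1.818)/0.038
Step 4: t = 0.9596/0.038 = 25.25 min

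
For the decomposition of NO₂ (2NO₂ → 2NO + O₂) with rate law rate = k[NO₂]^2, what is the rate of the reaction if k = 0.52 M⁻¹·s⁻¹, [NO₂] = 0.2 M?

0.0208 M/s

Step 1: Identify the rate law: rate = k[NO₂]^2
Step 2: Substitute values: rate = 0.52 × (0.2)^2
Step 3: Calculate: rate = 0.52 × 0.04 = 0.0208 M/s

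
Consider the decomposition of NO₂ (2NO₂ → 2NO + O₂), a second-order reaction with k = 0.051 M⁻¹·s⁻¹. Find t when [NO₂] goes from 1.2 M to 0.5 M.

22.88 s

Step 1: For second-order: t = (1/[NO₂] - 1/[NO₂]₀)/k
Step 2: t = (1/0.5 - 1/1.2)/0.051
Step 3: t = (2 - 0.8333)/0.051
Step 4: t = 1.167/0.051 = 22.88 s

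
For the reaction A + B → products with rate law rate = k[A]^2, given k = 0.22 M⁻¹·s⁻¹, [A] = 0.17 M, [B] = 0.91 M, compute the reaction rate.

0.006358 M/s

Step 1: The rate law is rate = k[A]^2
Step 2: Note that the rate does not depend on [B] (zero order in B).
Step 3: rate = 0.22 × (0.17)^2 = 0.006358 M/s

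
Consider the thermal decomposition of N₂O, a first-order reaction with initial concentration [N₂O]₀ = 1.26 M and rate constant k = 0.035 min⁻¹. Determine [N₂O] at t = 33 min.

0.397 M

Step 1: For a first-order reaction: [N₂O] = [N₂O]₀ × e^(-kt)
Step 2: [N₂O] = 1.26 × e^(-0.035 × 33)
Step 3: [N₂O] = 1.26 × e^(-1.155)
Step 4: [N₂O] = 1.26 × 0.315058 = 0.397 M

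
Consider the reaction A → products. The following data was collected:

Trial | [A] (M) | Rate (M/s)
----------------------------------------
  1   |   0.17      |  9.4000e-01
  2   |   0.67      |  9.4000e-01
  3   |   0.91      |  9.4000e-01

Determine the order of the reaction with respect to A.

zeroth order (0)

Step 1: Compare trials - when concentration changes, rate stays constant.
Step 2: rate₂/rate₁ = 9.4000e-01/9.4000e-01 = 1
Step 3: [A]₂/[A]₁ = 0.67/0.17 = 3.941
Step 4: Since rate ratio ≈ (conc ratio)^0, the reaction is zeroth order.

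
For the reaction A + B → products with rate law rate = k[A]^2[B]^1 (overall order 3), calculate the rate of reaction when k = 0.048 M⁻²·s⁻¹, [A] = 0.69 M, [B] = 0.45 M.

0.01028 M/s

Step 1: The rate law is rate = k[A]^2[B]^1, overall order = 2+1 = 3
Step 2: Substitute values: rate = 0.048 × (0.69)^2 × (0.45)^1
Step 3: rate = 0.048 × 0.4761 × 0.45 = 0.0102838 M/s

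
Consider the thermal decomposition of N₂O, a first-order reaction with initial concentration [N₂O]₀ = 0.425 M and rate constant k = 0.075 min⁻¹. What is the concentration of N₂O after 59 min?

0.005089 M

Step 1: For a first-order reaction: [N₂O] = [N₂O]₀ × e^(-kt)
Step 2: [N₂O] = 0.425 × e^(-0.075 × 59)
Step 3: [N₂O] = 0.425 × e^(-4.425)
Step 4: [N₂O] = 0.425 × 0.0119742 = 0.005089 M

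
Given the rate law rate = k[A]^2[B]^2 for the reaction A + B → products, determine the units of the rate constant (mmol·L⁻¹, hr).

(mmol·L⁻¹)⁻³·hr⁻¹

Step 1: Overall order = 2 + 2 = 4.
Step 2: rate has units mmol·L⁻¹·hr⁻¹; [A]^2[B]^2 has units (mmol·L⁻¹)^4.
Step 3: k = rate/([A]^2[B]^2), so units of k = (mmol·L⁻¹)^(1-4)·hr⁻¹ = (mmol·L⁻¹)⁻³·hr⁻¹.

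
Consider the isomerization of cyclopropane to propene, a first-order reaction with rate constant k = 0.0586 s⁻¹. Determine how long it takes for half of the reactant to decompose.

11.83 s

Step 1: For a first-order reaction, t₁/₂ = ln(2)/k
Step 2: t₁/₂ = ln(2)/0.0586
Step 3: t₁/₂ = 0.6931/0.0586 = 11.83 s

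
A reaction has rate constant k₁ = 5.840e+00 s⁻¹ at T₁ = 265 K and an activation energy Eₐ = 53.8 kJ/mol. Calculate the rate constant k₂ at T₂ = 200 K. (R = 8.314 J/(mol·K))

2.088e-03 s⁻¹

Step 1: Use the two-temperature Arrhenius form: ln(k₂/k₁) = -Eₐ/R × (1/T₂ - 1/T₁)
Step 2: Convert Eₐ to J/mol: 53.8 kJ/mol = 53800 J/mol
Step 3: 1/T₂ - 1/T₁ = 1/200 - 1/265 = 1.226415e-03 K⁻¹
Step 4: ln(k₂/k₁) = -53800/8.314 × 1.226415e-03 = -7.93615
Step 5: k₂ = k₁ × exp(-7.93615) = 5.840e+00 × 3.57581e-04 = 2.088e-03 s⁻¹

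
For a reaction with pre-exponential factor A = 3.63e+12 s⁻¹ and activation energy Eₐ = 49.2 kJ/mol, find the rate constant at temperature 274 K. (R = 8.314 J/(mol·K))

1.51e+03 s⁻¹

Step 1: Use the Arrhenius equation: k = A × exp(-Eₐ/RT)
Step 2: Convert Eₐ to J/mol: 49.2 kJ/mol = 49200 J/mol
Step 3: Calculate the exponent: -Eₐ/(RT) = -49200/(8.314 × 274) = -21.59755
Step 4: k = 3.63e+12 × exp(-21.59755)
Step 5: k = 3.63e+12 × 4.17161e-10 = 1.5143e+03 s⁻¹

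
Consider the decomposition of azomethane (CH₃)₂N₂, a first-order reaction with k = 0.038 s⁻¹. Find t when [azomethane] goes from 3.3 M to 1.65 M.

18.24 s

Step 1: For first-order: t = ln([azomethane]₀/[azomethane])/k
Step 2: t = ln(3.3/1.65)/0.038
Step 3: t = ln(2)/0.038
Step 4: t = 0.6931/0.038 = 18.24 s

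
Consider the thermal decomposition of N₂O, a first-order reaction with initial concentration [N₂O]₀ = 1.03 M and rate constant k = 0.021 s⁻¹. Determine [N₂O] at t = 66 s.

0.2576 M

Step 1: For a first-order reaction: [N₂O] = [N₂O]₀ × e^(-kt)
Step 2: [N₂O] = 1.03 × e^(-0.021 × 66)
Step 3: [N₂O] = 1.03 × e^(-1.386)
Step 4: [N₂O] = 1.03 × 0.250074 = 0.2576 M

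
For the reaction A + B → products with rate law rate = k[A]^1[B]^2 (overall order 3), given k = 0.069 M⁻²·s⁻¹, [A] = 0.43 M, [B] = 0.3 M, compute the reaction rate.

0.00267 M/s

Step 1: The rate law is rate = k[A]^1[B]^2, overall order = 1+2 = 3
Step 2: Substitute values: rate = 0.069 × (0.43)^1 × (0.3)^2
Step 3: rate = 0.069 × 0.43 × 0.09 = 0.0026703 M/s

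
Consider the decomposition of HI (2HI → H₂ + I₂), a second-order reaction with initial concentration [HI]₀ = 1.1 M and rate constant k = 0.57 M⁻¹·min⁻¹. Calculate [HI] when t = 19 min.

0.08519 M

Step 1: For a second-order reaction: 1/[HI] = 1/[HI]₀ + kt
Step 2: 1/[HI] = 1/1.1 + 0.57 × 19
Step 3: 1/[HI] = 0.9091 + 10.83 = 11.74
Step 4: [HI] = 1/11.74 = 0.08519 M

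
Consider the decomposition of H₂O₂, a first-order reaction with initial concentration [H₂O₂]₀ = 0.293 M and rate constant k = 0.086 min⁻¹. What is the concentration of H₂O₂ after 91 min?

0.000117 M

Step 1: For a first-order reaction: [H₂O₂] = [H₂O₂]₀ × e^(-kt)
Step 2: [H₂O₂] = 0.293 × e^(-0.086 × 91)
Step 3: [H₂O₂] = 0.293 × e^(-7.826)
Step 4: [H₂O₂] = 0.293 × 0.000399219 = 0.000117 M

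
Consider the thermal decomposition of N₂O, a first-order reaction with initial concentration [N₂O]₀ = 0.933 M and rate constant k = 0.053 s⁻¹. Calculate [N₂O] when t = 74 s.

0.01847 M

Step 1: For a first-order reaction: [N₂O] = [N₂O]₀ × e^(-kt)
Step 2: [N₂O] = 0.933 × e^(-0.053 × 74)
Step 3: [N₂O] = 0.933 × e^(-3.922)
Step 4: [N₂O] = 0.933 × 0.0198015 = 0.01847 M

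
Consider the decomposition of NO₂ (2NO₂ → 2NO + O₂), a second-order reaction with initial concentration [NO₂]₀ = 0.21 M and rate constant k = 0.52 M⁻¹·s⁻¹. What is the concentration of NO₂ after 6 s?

0.1269 M

Step 1: For a second-order reaction: 1/[NO₂] = 1/[NO₂]₀ + kt
Step 2: 1/[NO₂] = 1/0.21 + 0.52 × 6
Step 3: 1/[NO₂] = 4.762 + 3.12 = 7.882
Step 4: [NO₂] = 1/7.882 = 0.1269 M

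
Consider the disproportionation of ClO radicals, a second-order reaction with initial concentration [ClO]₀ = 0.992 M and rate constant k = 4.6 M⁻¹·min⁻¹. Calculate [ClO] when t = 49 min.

0.004417 M

Step 1: For a second-order reaction: 1/[ClO] = 1/[ClO]₀ + kt
Step 2: 1/[ClO] = 1/0.992 + 4.6 × 49
Step 3: 1/[ClO] = 1.008 + 225.4 = 226.4
Step 4: [ClO] = 1/226.4 = 0.004417 M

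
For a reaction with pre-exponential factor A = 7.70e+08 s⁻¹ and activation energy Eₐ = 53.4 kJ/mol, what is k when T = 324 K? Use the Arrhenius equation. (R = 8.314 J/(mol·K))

1.89e+00 s⁻¹

Step 1: Use the Arrhenius equation: k = A × exp(-Eₐ/RT)
Step 2: Convert Eₐ to J/mol: 53.4 kJ/mol = 53400 J/mol
Step 3: Calculate the exponent: -Eₐ/(RT) = -53400/(8.314 × 324) = -19.82377
Step 4: k = 7.70e+08 × exp(-19.82377)
Step 5: k = 7.70e+08 × 2.45836e-09 = 1.8929e+00 s⁻¹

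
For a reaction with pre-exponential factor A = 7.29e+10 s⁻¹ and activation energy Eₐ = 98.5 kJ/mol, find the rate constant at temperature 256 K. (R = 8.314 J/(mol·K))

5.81e-10 s⁻¹

Step 1: Use the Arrhenius equation: k = A × exp(-Eₐ/RT)
Step 2: Convert Eₐ to J/mol: 98.5 kJ/mol = 98500 J/mol
Step 3: Calculate the exponent: -Eₐ/(RT) = -98500/(8.314 × 256) = -46.27924
Step 4: k = 7.29e+10 × exp(-46.27924)
Step 5: k = 7.29e+10 × 7.96492e-21 = 5.8064e-10 s⁻¹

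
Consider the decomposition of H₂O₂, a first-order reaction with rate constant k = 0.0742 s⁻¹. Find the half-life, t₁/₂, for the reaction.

9.342 s

Step 1: For a first-order reaction, t₁/₂ = ln(2)/k
Step 2: t₁/₂ = ln(2)/0.0742
Step 3: t₁/₂ = 0.6931/0.0742 = 9.342 s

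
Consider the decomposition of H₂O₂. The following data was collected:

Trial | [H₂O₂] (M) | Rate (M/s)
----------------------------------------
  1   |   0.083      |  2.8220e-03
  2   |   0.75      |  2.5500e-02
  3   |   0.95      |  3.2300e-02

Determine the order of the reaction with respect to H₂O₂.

first order (1)

Step 1: Compare trials to find order n where rate₂/rate₁ = ([H₂O₂]₂/[H₂O₂]₁)^n
Step 2: rate₂/rate₁ = 2.5500e-02/2.8220e-03 = 9.036
Step 3: [H₂O₂]₂/[H₂O₂]₁ = 0.75/0.083 = 9.036
Step 4: n = ln(9.036)/ln(9.036) = 1.00 ≈ 1
Step 5: The reaction is first order in H₂O₂.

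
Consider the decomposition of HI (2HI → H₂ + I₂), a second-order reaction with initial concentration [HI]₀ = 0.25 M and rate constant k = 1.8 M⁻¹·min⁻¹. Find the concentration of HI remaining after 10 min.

0.04545 M

Step 1: For a second-order reaction: 1/[HI] = 1/[HI]₀ + kt
Step 2: 1/[HI] = 1/0.25 + 1.8 × 10
Step 3: 1/[HI] = 4 + 18 = 22
Step 4: [HI] = 1/22 = 0.04545 M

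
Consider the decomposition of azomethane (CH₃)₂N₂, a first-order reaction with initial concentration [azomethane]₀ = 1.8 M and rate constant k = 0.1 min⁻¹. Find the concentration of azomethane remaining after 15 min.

0.4016 M

Step 1: For a first-order reaction: [azomethane] = [azomethane]₀ × e^(-kt)
Step 2: [azomethane] = 1.8 × e^(-0.1 × 15)
Step 3: [azomethane] = 1.8 × e^(-1.5)
Step 4: [azomethane] = 1.8 × 0.22313 = 0.4016 M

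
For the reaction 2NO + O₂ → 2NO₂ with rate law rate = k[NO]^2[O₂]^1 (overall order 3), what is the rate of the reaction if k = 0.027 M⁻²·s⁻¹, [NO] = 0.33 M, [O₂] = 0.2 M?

0.0005881 M/s

Step 1: The rate law is rate = k[NO]^2[O₂]^1, overall order = 2+1 = 3
Step 2: Substitute values: rate = 0.027 × (0.33)^2 × (0.2)^1
Step 3: rate = 0.027 × 0.1089 × 0.2 = 0.00058806 M/s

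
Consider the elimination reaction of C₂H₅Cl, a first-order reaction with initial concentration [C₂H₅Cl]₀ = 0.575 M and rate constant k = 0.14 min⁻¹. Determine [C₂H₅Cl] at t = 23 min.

0.02297 M

Step 1: For a first-order reaction: [C₂H₅Cl] = [C₂H₅Cl]₀ × e^(-kt)
Step 2: [C₂H₅Cl] = 0.575 × e^(-0.14 × 23)
Step 3: [C₂H₅Cl] = 0.575 × e^(-3.22)
Step 4: [C₂H₅Cl] = 0.575 × 0.0399551 = 0.02297 M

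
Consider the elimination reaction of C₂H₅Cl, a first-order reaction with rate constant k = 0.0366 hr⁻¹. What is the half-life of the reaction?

18.94 hr

Step 1: For a first-order reaction, t₁/₂ = ln(2)/k
Step 2: t₁/₂ = ln(2)/0.0366
Step 3: t₁/₂ = 0.6931/0.0366 = 18.94 hr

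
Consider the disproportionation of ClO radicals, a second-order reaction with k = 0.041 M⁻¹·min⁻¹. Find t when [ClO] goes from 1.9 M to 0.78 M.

18.43 min

Step 1: For second-order: t = (1/[ClO] - 1/[ClO]₀)/k
Step 2: t = (1/0.78 - 1/1.9)/0.041
Step 3: t = (1.282 - 0.5263)/0.041
Step 4: t = 0.7557/0.041 = 18.43 min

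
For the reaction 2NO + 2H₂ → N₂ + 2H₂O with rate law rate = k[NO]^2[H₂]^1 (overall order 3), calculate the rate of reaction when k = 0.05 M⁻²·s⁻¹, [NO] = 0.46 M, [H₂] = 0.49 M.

0.005184 M/s

Step 1: The rate law is rate = k[NO]^2[H₂]^1, overall order = 2+1 = 3
Step 2: Substitute values: rate = 0.05 × (0.46)^2 × (0.49)^1
Step 3: rate = 0.05 × 0.2116 × 0.49 = 0.0051842 M/s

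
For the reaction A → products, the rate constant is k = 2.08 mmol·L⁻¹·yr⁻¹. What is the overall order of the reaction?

zeroth order (0)

Step 1: The units of k for an nth-order reaction are (concentration)^(1-n)·(time)⁻¹.
Step 2: Here k has units mmol·L⁻¹·yr⁻¹, so the concentration exponent is 1.
Step 3: 1 - n = 1 ⇒ n = 0. The reaction is zeroth order.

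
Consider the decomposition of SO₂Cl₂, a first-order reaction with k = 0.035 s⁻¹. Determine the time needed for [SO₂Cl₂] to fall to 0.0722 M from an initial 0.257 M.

36.28 s

Step 1: For first-order: t = ln([SO₂Cl₂]₀/[SO₂Cl₂])/k
Step 2: t = ln(0.257/0.0722)/0.035
Step 3: t = ln(3.56)/0.035
Step 4: t = 1.27/0.035 = 36.28 s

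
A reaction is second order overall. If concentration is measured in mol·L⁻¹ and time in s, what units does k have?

(mol·L⁻¹)⁻¹·s⁻¹

Step 1: For overall order n, rate = k × (concentration)^n.
Step 2: Rate has units mol·L⁻¹·s⁻¹; concentration term has units (mol·L⁻¹)^2.
Step 3: k = rate / (concentration)^n, so units of k = (mol·L⁻¹)^(1-2)·s⁻¹ = (mol·L⁻¹)⁻¹·s⁻¹.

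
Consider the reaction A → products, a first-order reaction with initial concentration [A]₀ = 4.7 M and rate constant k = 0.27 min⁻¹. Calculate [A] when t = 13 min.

0.1405 M

Step 1: For a first-order reaction: [A] = [A]₀ × e^(-kt)
Step 2: [A] = 4.7 × e^(-0.27 × 13)
Step 3: [A] = 4.7 × e^(-3.51)
Step 4: [A] = 4.7 × 0.0298969 = 0.1405 M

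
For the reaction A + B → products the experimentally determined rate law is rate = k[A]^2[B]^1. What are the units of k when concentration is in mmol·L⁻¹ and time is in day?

(mmol·L⁻¹)⁻²·day⁻¹

Step 1: Overall order = 2 + 1 = 3.
Step 2: rate has units mmol·L⁻¹·day⁻¹; [A]^2[B]^1 has units (mmol·L⁻¹)^3.
Step 3: k = rate/([A]^2[B]^1), so units of k = (mmol·L⁻¹)^(1-3)·day⁻¹ = (mmol·L⁻¹)⁻²·day⁻¹.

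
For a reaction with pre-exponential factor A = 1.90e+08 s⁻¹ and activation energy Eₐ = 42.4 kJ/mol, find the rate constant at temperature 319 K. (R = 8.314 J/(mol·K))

2.17e+01 s⁻¹

Step 1: Use the Arrhenius equation: k = A × exp(-Eₐ/RT)
Step 2: Convert Eₐ to J/mol: 42.4 kJ/mol = 42400 J/mol
Step 3: Calculate the exponent: -Eₐ/(RT) = -42400/(8.314 × 319) = -15.98693
Step 4: k = 1.90e+08 × exp(-15.98693)
Step 5: k = 1.90e+08 × 1.14016e-07 = 2.1663e+01 s⁻¹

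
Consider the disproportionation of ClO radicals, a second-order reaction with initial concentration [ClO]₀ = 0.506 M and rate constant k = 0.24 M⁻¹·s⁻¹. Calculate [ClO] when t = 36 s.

0.09419 M

Step 1: For a second-order reaction: 1/[ClO] = 1/[ClO]₀ + kt
Step 2: 1/[ClO] = 1/0.506 + 0.24 × 36
Step 3: 1/[ClO] = 1.976 + 8.64 = 10.62
Step 4: [ClO] = 1/10.62 = 0.09419 M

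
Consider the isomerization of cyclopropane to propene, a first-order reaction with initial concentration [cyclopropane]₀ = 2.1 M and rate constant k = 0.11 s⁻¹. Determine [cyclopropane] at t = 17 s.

0.3237 M

Step 1: For a first-order reaction: [cyclopropane] = [cyclopropane]₀ × e^(-kt)
Step 2: [cyclopropane] = 2.1 × e^(-0.11 × 17)
Step 3: [cyclopropane] = 2.1 × e^(-1.87)
Step 4: [cyclopropane] = 2.1 × 0.154124 = 0.3237 M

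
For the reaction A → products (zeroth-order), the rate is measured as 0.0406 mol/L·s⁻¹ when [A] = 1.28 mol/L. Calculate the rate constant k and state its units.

0.0406 mol/L·s⁻¹

Step 1: For a zeroth-order reaction, rate = k (independent of concentration).
Step 2: k = rate = 0.0406 mol/L·s⁻¹.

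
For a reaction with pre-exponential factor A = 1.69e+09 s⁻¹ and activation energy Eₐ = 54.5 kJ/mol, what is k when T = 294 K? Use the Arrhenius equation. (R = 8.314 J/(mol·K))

3.50e-01 s⁻¹

Step 1: Use the Arrhenius equation: k = A × exp(-Eₐ/RT)
Step 2: Convert Eₐ to J/mol: 54.5 kJ/mol = 54500 J/mol
Step 3: Calculate the exponent: -Eₐ/(RT) = -54500/(8.314 × 294) = -22.29663
Step 4: k = 1.69e+09 × exp(-22.29663)
Step 5: k = 1.69e+09 × 2.07346e-10 = 3.5041e-01 s⁻¹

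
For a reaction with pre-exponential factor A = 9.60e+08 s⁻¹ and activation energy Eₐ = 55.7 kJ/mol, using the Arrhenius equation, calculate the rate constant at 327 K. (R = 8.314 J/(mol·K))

1.21e+00 s⁻¹

Step 1: Use the Arrhenius equation: k = A × exp(-Eₐ/RT)
Step 2: Convert Eₐ to J/mol: 55.7 kJ/mol = 55700 J/mol
Step 3: Calculate the exponent: -Eₐ/(RT) = -55700/(8.314 × 327) = -20.48790
Step 4: k = 9.60e+08 × exp(-20.48790)
Step 5: k = 9.60e+08 × 1.26537e-09 = 1.2148e+00 s⁻¹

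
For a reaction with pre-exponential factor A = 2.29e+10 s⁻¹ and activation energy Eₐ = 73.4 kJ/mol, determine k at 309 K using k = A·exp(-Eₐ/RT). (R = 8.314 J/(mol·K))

8.94e-03 s⁻¹

Step 1: Use the Arrhenius equation: k = A × exp(-Eₐ/RT)
Step 2: Convert Eₐ to J/mol: 73.4 kJ/mol = 73400 J/mol
Step 3: Calculate the exponent: -Eₐ/(RT) = -73400/(8.314 × 309) = -28.57114
Step 4: k = 2.29e+10 × exp(-28.57114)
Step 5: k = 2.29e+10 × 3.90581e-13 = 8.9443e-03 s⁻¹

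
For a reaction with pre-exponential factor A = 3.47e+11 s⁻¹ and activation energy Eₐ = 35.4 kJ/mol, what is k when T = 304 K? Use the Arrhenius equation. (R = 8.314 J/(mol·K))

2.87e+05 s⁻¹

Step 1: Use the Arrhenius equation: k = A × exp(-Eₐ/RT)
Step 2: Convert Eₐ to J/mol: 35.4 kJ/mol = 35400 J/mol
Step 3: Calculate the exponent: -Eₐ/(RT) = -35400/(8.314 × 304) = -14.00618
Step 4: k = 3.47e+11 × exp(-14.00618)
Step 5: k = 3.47e+11 × 8.26406e-07 = 2.8676e+05 s⁻¹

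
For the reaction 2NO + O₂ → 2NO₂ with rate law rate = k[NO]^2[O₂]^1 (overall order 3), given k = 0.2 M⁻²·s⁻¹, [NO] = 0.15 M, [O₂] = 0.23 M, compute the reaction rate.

0.001035 M/s

Step 1: The rate law is rate = k[NO]^2[O₂]^1, overall order = 2+1 = 3
Step 2: Substitute values: rate = 0.2 × (0.15)^2 × (0.23)^1
Step 3: rate = 0.2 × 0.0225 × 0.23 = 0.001035 M/s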